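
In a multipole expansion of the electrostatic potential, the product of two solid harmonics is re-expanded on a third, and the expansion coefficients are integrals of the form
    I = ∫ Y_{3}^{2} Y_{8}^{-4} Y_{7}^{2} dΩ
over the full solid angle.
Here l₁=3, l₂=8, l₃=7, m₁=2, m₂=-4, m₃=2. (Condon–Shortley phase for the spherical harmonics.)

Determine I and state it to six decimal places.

0.021050

Checks pass: Σm=0; 18 even; l₃=7∈[5,11].
(2·3+1)(2·8+1)(2·7+1) = 1785
Δ: 4! 2! 12! / 19! → 1/5290740
sum: t=1:−1/7257600 t=2:+1/2073600 t=3:−1/7257600 = 1/4838400
3j²(3 8 7; 0 0 0) = Δ·Π!·Σ² = 252/20995  (sign -1)
sum: t=0:+1/23224320 t=1:−1/26127360 = 1/209018880
3j²(3 8 7; 2 -4 2) = Δ·Π!·Σ² = 275/1058148  (sign -1)
combine: 4πI² = 1785·252/20995·275/1058148 = 5775/1037153
take √, sign +1: I = 0.02104988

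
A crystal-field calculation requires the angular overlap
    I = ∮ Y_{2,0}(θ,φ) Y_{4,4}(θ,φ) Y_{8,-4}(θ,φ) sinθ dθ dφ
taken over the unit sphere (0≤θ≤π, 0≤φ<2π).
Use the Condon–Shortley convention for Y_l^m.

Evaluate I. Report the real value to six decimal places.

0.000000

triangle: need 2≤l₃≤6, have 8; I=0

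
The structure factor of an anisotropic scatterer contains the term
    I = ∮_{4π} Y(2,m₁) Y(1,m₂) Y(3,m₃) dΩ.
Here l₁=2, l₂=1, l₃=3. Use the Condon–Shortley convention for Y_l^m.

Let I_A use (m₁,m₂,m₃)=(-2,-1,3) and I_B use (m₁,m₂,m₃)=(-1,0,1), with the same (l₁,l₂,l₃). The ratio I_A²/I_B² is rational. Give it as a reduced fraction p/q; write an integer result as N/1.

Same 2,1,3: normalisation and zero-m 3j drop out of the ratio.
A: Δ: 0! 4! 2! / 7! → 1/105; sum: t=0:+1/48 = 1/48; 3j²(2 1 3; -2 -1 3) = Δ·Π!·Σ² = 1/7  (sign +1)
B: Δ: 0! 4! 2! / 7! → 1/105; sum: t=0:+1/6 = 1/6; 3j²(2 1 3; -1 0 1) = Δ·Π!·Σ² = 8/105  (sign +1)
I_A²/I_B² = (1/7)/(8/105) = 15/8

15/8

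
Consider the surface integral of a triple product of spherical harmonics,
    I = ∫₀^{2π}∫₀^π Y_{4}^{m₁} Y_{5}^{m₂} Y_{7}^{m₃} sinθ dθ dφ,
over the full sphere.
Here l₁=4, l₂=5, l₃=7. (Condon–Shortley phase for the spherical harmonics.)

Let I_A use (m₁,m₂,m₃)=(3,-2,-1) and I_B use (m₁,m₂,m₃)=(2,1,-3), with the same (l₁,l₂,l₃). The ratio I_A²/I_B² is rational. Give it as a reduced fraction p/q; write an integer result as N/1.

2450/507

l's match ⇒ only the (l;m) 3-j factors differ between A and B.
A: triangle coeff Δ(4,5,7) = 1/6126120; Σ_t [0,1]: t=0:+1/172800 t=1:−1/1036800 = 1/207360; (3j)²=245/14586 [(4 5 7; 3 -2 -1)], sign=+1
B: triangle coeff Δ(4,5,7) = 1/6126120; Σ_t [0,2]: t=0:+1/138240 t=1:−1/86400 t=2:+1/829440 = -13/4147200; (3j)²=13/3740 [(4 5 7; 2 1 -3)], sign=-1
I_A²/I_B² = (245/14586)/(13/3740) = 2450/507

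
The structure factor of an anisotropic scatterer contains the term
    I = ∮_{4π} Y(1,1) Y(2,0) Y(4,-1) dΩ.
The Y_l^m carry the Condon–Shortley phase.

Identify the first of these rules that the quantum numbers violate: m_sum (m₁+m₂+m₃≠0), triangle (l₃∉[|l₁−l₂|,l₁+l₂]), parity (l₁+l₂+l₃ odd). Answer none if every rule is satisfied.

triangle

azimuthal sum: 1 + 0 − 1 = 0  ✓
1 ≤ 4 ≤ 3 (triangle on l)  ✗
L = 1 + 2 + 4 = 7 (odd)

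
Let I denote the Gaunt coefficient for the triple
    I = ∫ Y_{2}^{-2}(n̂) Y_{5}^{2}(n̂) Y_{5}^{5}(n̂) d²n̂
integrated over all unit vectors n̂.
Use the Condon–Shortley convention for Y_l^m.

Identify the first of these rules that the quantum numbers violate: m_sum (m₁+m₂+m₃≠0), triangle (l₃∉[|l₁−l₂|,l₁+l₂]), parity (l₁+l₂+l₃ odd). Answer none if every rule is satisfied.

m_sum

Σmᵢ = 5  ✗
l₃∈[|l₁−l₂|,l₁+l₂]=[3,7], have l₃=5
Σlᵢ = 12 ⇒ even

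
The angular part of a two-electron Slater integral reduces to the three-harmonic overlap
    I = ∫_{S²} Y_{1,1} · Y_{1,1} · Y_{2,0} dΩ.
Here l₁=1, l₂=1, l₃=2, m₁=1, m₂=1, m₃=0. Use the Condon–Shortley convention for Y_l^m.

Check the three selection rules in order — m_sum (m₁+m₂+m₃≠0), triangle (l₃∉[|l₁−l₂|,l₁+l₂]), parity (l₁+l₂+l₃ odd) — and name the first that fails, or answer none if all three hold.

Σmᵢ = 2  ✗
l₃∈[|l₁−l₂|,l₁+l₂]=[0,2], have l₃=2
Σlᵢ = 4 ⇒ even

m_sum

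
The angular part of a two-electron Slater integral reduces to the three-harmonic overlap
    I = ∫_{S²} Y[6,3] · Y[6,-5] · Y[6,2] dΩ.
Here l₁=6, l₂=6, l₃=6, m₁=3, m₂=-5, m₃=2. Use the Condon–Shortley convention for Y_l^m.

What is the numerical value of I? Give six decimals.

m-sum 0 ✓  L=18 even ✓  0≤6≤12 ✓
Π(2lᵢ+1) = 13×13×13 = 2197
triangle coeff Δ(6,6,6) = 1/325909584
Σ_t [0,6]: t=0:+1/373248000 t=1:−1/1728000 t=2:+1/110592 t=3:−1/46656 t=4:+1/110592 t=5:−1/1728000 t=6:+1/373248000 = -7/1555200
(3j)²=400/46189 [(6 6 6; 0 0 0)], sign=-1
Σ_t [0,1]: t=0:+1/3110400 t=1:−1/4147200 = 1/12441600
(3j)²=7/4199 [(6 6 6; 3 -5 2)], sign=+1
⇒ 4πI² = 36400/1147619
I = (-1)√(36400/1147619/(4π)) = -0.05023968

-0.050240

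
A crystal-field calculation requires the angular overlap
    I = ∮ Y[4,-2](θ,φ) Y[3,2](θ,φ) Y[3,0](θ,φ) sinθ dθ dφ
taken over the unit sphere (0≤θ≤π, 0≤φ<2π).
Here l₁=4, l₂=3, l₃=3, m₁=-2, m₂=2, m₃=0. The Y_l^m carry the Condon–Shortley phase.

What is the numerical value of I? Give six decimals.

-0.044418

Rules hold: Σm=0, L=10 even, 1≤3≤7.
N = 9·7·7 = 441
Δ = 4!·4!·2!/11! = 1/34650
Racah Σ t=1..3: t=1:−1/72 t=2:+1/16 t=3:−1/72 = 5/144
⇒ 3j(4 3 3; 0 0 0)² = 2/77, sgn -1
Racah Σ t=3..4: t=3:−1/72 t=4:+1/96 = -1/288
⇒ 3j(4 3 3; -2 2 0)² = 1/462, sgn +1
4πI² = N·(3j₀)²·(3jₘ)² = 3/121
I = -1·√(0.0247934/4π) = -0.04441841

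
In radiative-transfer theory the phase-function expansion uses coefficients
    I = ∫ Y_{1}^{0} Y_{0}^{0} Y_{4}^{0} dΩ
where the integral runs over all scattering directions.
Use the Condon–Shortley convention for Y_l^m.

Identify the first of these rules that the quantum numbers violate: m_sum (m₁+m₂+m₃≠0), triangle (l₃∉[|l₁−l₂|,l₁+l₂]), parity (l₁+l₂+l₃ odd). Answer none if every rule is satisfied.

triangle

azimuthal sum: 0 + 0 + 0 = 0  ✓
1 ≤ 4 ≤ 1 (triangle on l)  ✗
L = 1 + 0 + 4 = 5 (odd)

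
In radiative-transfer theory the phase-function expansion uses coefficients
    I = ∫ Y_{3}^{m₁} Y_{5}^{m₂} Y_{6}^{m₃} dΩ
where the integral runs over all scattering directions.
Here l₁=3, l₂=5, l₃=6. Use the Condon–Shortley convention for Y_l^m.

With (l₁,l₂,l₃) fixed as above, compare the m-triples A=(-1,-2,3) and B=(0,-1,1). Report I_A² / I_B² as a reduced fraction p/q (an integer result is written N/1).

Shared (l₁,l₂,l₃)=(3,5,6): N and (l;000)² cancel in I_A²/I_B².
A: Δ = 2!·4!·8!/15! = 1/675675; Racah Σ t=0..2: t=0:+1/34560 t=1:−1/8640 t=2:+1/40320 = -1/16128; ⇒ 3j(3 5 6; -1 -2 3)² = 18/1001, sgn +1
B: Δ = 2!·4!·8!/15! = 1/675675; Racah Σ t=0..2: t=0:+1/6912 t=1:−1/2880 t=2:+1/17280 = -1/6912; ⇒ 3j(3 5 6; 0 -1 1)² = 5/429, sgn +1
I_A²/I_B² = (18/1001)/(5/429) = 54/35

54/35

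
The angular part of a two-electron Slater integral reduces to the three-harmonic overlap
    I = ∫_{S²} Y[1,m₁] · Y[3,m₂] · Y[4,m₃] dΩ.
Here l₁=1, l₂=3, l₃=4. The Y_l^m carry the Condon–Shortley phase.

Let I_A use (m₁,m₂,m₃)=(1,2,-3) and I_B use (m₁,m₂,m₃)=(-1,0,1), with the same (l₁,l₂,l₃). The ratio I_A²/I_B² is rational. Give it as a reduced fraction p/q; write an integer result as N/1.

21/10

Same 1,3,4: normalisation and zero-m 3j drop out of the ratio.
A: Δ: 0! 2! 6! / 9! → 1/252; sum: t=0:+1/240 = 1/240; 3j²(1 3 4; 1 2 -3) = Δ·Π!·Σ² = 1/12  (sign -1)
B: Δ: 0! 2! 6! / 9! → 1/252; sum: t=0:+1/72 = 1/72; 3j²(1 3 4; -1 0 1) = Δ·Π!·Σ² = 5/126  (sign -1)
I_A²/I_B² = (1/12)/(5/126) = 21/10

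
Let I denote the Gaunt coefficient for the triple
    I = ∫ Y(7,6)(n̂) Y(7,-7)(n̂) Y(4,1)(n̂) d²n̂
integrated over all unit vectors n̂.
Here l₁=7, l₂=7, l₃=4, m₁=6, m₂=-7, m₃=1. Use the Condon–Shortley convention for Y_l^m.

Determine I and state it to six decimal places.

m-sum 0 ✓  L=18 even ✓  0≤4≤14 ✓
Π(2lᵢ+1) = 15×15×9 = 2025
triangle coeff Δ(7,7,4) = 1/58198140
Σ_t [3,7]: t=3:−1/17418240 t=4:+1/622080 t=5:−1/230400 t=6:+1/622080 t=7:−1/17418240 = -1/806400
(3j)²=2268/230945 [(7 7 4; 0 0 0)], sign=-1
Σ_t [0,0]: t=0:+1/522547200 = 1/522547200
(3j)²=143/5814 [(7 7 4; 6 -7 1)], sign=-1
⇒ 4πI² = 51030/104329
I = (+1)√(51030/104329/(4π)) = 0.19729012

0.197290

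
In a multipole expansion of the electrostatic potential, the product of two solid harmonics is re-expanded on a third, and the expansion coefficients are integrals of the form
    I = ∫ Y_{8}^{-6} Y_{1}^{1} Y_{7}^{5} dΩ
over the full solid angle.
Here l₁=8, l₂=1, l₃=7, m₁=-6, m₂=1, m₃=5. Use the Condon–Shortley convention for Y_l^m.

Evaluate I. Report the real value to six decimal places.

m-sum 0 ✓  L=16 even ✓  7≤7≤9 ✓
Π(2lᵢ+1) = 17×3×15 = 765
triangle coeff Δ(8,1,7) = 1/2040
Σ_t [1,1]: t=1:−1/25401600 = -1/25401600
(3j)²=8/255 [(8 1 7; 0 0 0)], sign=+1
Σ_t [2,2]: t=2:+1/1916006400 = 1/1916006400
(3j)²=91/2040 [(8 1 7; -6 1 5)], sign=+1
⇒ 4πI² = 91/85
I = (+1)√(91/85/(4π)) = 0.29188132

0.291881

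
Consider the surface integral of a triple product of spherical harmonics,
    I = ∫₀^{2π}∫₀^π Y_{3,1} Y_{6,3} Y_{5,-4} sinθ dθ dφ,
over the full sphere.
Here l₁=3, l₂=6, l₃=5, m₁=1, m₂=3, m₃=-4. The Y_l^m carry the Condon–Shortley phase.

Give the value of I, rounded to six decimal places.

Checks pass: Σm=0; 14 even; l₃=5∈[3,9].
(2·3+1)(2·6+1)(2·5+1) = 1001
Δ: 4! 2! 8! / 15! → 1/675675
sum: t=1:−1/8640 t=2:+1/2304 t=3:−1/8640 = 7/34560
3j²(3 6 5; 0 0 0) = Δ·Π!·Σ² = 7/429  (sign -1)
sum: t=1:−1/241920 t=2:+1/40320 = 1/48384
3j²(3 6 5; 1 3 -4) = Δ·Π!·Σ² = 24/1001  (sign -1)
combine: 4πI² = 1001·7/429·24/1001 = 56/143
take √, sign +1: I = 0.17653103

0.176531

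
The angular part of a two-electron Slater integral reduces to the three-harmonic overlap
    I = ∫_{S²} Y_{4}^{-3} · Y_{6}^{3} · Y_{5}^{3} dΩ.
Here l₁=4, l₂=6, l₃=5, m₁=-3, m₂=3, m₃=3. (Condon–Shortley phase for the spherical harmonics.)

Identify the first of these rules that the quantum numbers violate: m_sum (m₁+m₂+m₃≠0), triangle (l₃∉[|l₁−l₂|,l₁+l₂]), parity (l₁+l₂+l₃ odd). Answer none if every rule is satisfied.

m_sum

Σmᵢ = 3  ✗
l₃∈[|l₁−l₂|,l₁+l₂]=[2,10], have l₃=5
Σlᵢ = 15 ⇒ odd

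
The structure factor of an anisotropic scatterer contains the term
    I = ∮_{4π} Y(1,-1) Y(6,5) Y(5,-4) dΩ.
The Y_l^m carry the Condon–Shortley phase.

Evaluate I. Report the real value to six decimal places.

Checks pass: Σm=0; 12 even; l₃=5∈[5,7].
(2·1+1)(2·6+1)(2·5+1) = 429
Δ: 2! 0! 10! / 13! → 1/858
sum: t=1:−1/14400 = -1/14400
3j²(1 6 5; 0 0 0) = Δ·Π!·Σ² = 6/143  (sign +1)
sum: t=2:+1/725760 = 1/725760
3j²(1 6 5; -1 5 -4) = Δ·Π!·Σ² = 5/78  (sign -1)
combine: 4πI² = 429·6/143·5/78 = 15/13
take √, sign -1: I = -0.30301841

-0.303018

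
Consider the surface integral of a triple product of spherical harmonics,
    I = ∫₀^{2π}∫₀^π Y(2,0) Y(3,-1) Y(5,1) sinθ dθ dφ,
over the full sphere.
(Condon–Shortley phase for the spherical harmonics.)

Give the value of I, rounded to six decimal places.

-0.227318

m-sum 0 ✓  L=10 even ✓  1≤5≤5 ✓
Π(2lᵢ+1) = 5×7×11 = 385
triangle coeff Δ(2,3,5) = 1/2310
Σ_t [0,0]: t=0:+1/144 = 1/144
(3j)²=10/231 [(2 3 5; 0 0 0)], sign=-1
Σ_t [0,0]: t=0:+1/192 = 1/192
(3j)²=3/77 [(2 3 5; 0 -1 1)], sign=+1
⇒ 4πI² = 50/77
I = (-1)√(50/77/(4π)) = -0.22731846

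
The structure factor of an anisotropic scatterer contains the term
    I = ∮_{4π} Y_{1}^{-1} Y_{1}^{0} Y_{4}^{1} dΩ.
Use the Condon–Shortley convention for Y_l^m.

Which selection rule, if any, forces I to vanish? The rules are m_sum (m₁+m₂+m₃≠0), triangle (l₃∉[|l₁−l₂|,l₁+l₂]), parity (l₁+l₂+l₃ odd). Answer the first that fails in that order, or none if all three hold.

m₁+m₂+m₃ = -1 + 0 + 1 = 0  ✓
triangle: |1−1|=0 ≤ l₃=4 ≤ 1+1=2  ✗
parity: l₁+l₂+l₃ = 6 is even

triangle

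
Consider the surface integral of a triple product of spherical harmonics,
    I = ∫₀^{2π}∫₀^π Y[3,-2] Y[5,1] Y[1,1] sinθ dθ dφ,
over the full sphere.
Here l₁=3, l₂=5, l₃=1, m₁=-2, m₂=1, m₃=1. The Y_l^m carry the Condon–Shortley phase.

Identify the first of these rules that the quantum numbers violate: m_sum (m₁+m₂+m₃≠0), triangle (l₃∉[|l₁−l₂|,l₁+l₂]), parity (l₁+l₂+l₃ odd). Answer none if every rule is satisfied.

triangle

azimuthal sum: -2 + 1 + 1 = 0  ✓
2 ≤ 1 ≤ 8 (triangle on l)  ✗
L = 3 + 5 + 1 = 9 (odd)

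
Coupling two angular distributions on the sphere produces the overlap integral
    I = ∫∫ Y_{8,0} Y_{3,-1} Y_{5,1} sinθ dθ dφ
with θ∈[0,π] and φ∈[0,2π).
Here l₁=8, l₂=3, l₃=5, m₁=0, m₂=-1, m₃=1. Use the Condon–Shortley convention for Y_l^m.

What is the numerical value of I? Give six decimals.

0.185869

m-sum 0 ✓  L=16 even ✓  5≤5≤11 ✓
Π(2lᵢ+1) = 17×7×11 = 1309
triangle coeff Δ(8,3,5) = 1/136136
Σ_t [3,3]: t=3:−1/518400 = -1/518400
(3j)²=56/2431 [(8 3 5; 0 0 0)], sign=+1
Σ_t [2,2]: t=2:+1/829440 = 1/829440
(3j)²=35/2431 [(8 3 5; 0 -1 1)], sign=+1
⇒ 4πI² = 13720/31603
I = (+1)√(13720/31603/(4π)) = 0.18586943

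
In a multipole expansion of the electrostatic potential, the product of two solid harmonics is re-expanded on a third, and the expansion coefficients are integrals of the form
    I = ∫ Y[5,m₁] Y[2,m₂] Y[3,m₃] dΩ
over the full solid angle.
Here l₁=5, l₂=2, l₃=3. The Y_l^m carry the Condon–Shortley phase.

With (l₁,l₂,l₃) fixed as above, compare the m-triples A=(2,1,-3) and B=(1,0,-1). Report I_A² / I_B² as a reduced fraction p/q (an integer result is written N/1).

Shared (l₁,l₂,l₃)=(5,2,3): N and (l;000)² cancel in I_A²/I_B².
A: Δ = 4!·6!·0!/11! = 1/2310; Racah Σ t=3..3: t=3:−1/4320 = -1/4320; ⇒ 3j(5 2 3; 2 1 -3)² = 1/330, sgn -1
B: Δ = 4!·6!·0!/11! = 1/2310; Racah Σ t=2..2: t=2:+1/192 = 1/192; ⇒ 3j(5 2 3; 1 0 -1)² = 3/77, sgn +1
I_A²/I_B² = (1/330)/(3/77) = 7/90

7/90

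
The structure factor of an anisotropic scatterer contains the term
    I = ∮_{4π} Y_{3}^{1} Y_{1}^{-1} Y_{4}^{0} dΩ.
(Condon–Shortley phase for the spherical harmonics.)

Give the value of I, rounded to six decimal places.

0.150786

Rules hold: Σm=0, L=8 even, 2≤4≤4.
N = 7·3·9 = 189
Δ = 0!·6!·2!/9! = 1/252
Racah Σ t=0..0: t=0:+1/36 = 1/36
⇒ 3j(3 1 4; 0 0 0)² = 4/63, sgn +1
Racah Σ t=0..0: t=0:+1/96 = 1/96
⇒ 3j(3 1 4; 1 -1 0)² = 1/42, sgn +1
4πI² = N·(3j₀)²·(3jₘ)² = 2/7
I = +1·√(0.285714/4π) = 0.15078601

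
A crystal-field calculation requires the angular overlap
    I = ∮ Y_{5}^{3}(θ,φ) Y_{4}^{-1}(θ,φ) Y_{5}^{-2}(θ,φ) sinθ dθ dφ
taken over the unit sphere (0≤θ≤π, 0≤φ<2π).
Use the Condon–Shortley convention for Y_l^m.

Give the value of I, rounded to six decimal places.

-0.118854

Checks pass: Σm=0; 14 even; l₃=5∈[1,9].
(2·5+1)(2·4+1)(2·5+1) = 1089
Δ: 4! 6! 4! / 15! → 1/3153150
sum: t=0:+1/69120 t=1:−1/1728 t=2:+1/576 t=3:−1/1728 t=4:+1/69120 = 7/11520
3j²(5 4 5; 0 0 0) = Δ·Π!·Σ² = 2/143  (sign -1)
sum: t=0:+1/6912 t=1:−1/2880 t=2:+1/17280 = -1/6912
3j²(5 4 5; 3 -1 -2) = Δ·Π!·Σ² = 5/429  (sign +1)
combine: 4πI² = 1089·2/143·5/429 = 30/169
take √, sign -1: I = -0.11885360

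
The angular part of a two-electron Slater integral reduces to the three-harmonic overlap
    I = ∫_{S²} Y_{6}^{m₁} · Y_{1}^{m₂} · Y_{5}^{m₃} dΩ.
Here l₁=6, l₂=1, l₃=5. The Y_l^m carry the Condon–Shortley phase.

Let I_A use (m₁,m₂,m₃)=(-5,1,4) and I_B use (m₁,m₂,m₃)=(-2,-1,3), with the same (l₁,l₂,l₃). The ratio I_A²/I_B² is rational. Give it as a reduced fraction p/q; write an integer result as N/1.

55/6

Shared (l₁,l₂,l₃)=(6,1,5): N and (l;000)² cancel in I_A²/I_B².
A: Δ = 2!·10!·0!/13! = 1/858; Racah Σ t=2..2: t=2:+1/725760 = 1/725760; ⇒ 3j(6 1 5; -5 1 4)² = 5/78, sgn -1
B: Δ = 2!·10!·0!/13! = 1/858; Racah Σ t=0..0: t=0:+1/161280 = 1/161280; ⇒ 3j(6 1 5; -2 -1 3)² = 1/143, sgn +1
I_A²/I_B² = (5/78)/(1/143) = 55/6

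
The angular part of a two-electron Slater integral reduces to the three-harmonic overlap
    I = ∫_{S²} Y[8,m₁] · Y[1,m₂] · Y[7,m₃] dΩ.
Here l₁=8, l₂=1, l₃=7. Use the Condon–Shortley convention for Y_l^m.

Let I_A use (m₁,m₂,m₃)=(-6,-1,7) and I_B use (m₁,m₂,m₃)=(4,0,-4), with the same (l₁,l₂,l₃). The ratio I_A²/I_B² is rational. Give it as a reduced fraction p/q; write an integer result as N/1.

1/48

Same 8,1,7: normalisation and zero-m 3j drop out of the ratio.
A: Δ: 2! 14! 0! / 17! → 1/2040; sum: t=0:+1/174356582400 = 1/174356582400; 3j²(8 1 7; -6 -1 7) = Δ·Π!·Σ² = 1/2040  (sign +1)
B: Δ: 2! 14! 0! / 17! → 1/2040; sum: t=1:−1/239500800 = -1/239500800; 3j²(8 1 7; 4 0 -4) = Δ·Π!·Σ² = 2/85  (sign +1)
I_A²/I_B² = (1/2040)/(2/85) = 1/48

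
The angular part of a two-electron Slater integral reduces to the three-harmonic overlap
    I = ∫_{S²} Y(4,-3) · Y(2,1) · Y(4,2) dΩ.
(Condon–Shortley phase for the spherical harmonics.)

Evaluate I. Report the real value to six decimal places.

m-sum 0 ✓  L=10 even ✓  2≤4≤6 ✓
Π(2lᵢ+1) = 9×5×9 = 405
triangle coeff Δ(4,2,4) = 1/13860
Σ_t [0,2]: t=0:+1/192 t=1:−1/36 t=2:+1/192 = -5/288
(3j)²=20/693 [(4 2 4; 0 0 0)], sign=-1
Σ_t [1,2]: t=1:−1/1440 t=2:+1/240 = 1/288
(3j)²=5/132 [(4 2 4; -3 1 2)], sign=+1
⇒ 4πI² = 375/847
I = (-1)√(375/847/(4π)) = -0.18770204

-0.187702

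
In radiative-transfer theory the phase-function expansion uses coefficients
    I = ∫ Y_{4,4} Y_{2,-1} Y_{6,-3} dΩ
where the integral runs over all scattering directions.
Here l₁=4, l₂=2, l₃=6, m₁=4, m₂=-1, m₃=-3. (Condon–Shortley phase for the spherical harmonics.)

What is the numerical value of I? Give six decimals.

-0.047713

Checks pass: Σm=0; 12 even; l₃=6∈[2,6].
(2·4+1)(2·2+1)(2·6+1) = 585
Δ: 0! 8! 4! / 13! → 1/6435
sum: t=0:+1/2304 = 1/2304
3j²(4 2 6; 0 0 0) = Δ·Π!·Σ² = 5/143  (sign +1)
sum: t=0:+1/241920 = 1/241920
3j²(4 2 6; 4 -1 -3) = Δ·Π!·Σ² = 1/715  (sign -1)
combine: 4πI² = 585·5/143·1/715 = 45/1573
take √, sign -1: I = -0.04771303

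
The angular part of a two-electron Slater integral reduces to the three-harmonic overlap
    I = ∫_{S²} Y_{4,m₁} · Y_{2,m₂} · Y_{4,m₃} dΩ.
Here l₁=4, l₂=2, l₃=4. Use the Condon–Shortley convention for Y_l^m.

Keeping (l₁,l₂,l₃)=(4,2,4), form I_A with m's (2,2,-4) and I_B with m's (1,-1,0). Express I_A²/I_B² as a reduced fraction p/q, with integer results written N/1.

28/5

Shared (l₁,l₂,l₃)=(4,2,4): N and (l;000)² cancel in I_A²/I_B².
A: Δ = 2!·6!·2!/11! = 1/13860; Racah Σ t=2..2: t=2:+1/2880 = 1/2880; ⇒ 3j(4 2 4; 2 2 -4)² = 2/165, sgn +1
B: Δ = 2!·6!·2!/11! = 1/13860; Racah Σ t=0..1: t=0:+1/72 t=1:−1/96 = 1/288; ⇒ 3j(4 2 4; 1 -1 0)² = 1/462, sgn +1
I_A²/I_B² = (2/165)/(1/462) = 28/5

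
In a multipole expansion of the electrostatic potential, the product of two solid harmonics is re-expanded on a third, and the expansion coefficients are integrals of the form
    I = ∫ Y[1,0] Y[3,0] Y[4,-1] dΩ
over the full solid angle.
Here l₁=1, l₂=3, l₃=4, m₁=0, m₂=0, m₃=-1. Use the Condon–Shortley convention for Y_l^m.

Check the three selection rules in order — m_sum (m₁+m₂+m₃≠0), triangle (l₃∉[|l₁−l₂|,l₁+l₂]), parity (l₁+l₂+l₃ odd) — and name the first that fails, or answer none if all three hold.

m_sum

m₁+m₂+m₃ = 0 + 0 − 1 = -1  ✗
triangle: |1−3|=2 ≤ l₃=4 ≤ 1+3=4
parity: l₁+l₂+l₃ = 8 is even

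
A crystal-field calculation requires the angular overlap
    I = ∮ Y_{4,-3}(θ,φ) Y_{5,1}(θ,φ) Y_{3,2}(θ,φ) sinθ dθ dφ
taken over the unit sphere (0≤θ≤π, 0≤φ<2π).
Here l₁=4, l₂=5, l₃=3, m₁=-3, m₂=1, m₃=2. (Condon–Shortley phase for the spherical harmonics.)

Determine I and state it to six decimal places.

0.160929

Checks pass: Σm=0; 12 even; l₃=3∈[1,9].
(2·4+1)(2·5+1)(2·3+1) = 693
Δ: 6! 2! 4! / 13! → 1/180180
sum: t=2:+1/576 t=3:−1/144 t=4:+1/576 = -1/288
3j²(4 5 3; 0 0 0) = Δ·Π!·Σ² = 20/1001  (sign +1)
sum: t=5:−1/1440 t=6:+1/17280 = -11/17280
3j²(4 5 3; -3 1 2) = Δ·Π!·Σ² = 11/468  (sign +1)
combine: 4πI² = 693·20/1001·11/468 = 55/169
take √, sign +1: I = 0.16092854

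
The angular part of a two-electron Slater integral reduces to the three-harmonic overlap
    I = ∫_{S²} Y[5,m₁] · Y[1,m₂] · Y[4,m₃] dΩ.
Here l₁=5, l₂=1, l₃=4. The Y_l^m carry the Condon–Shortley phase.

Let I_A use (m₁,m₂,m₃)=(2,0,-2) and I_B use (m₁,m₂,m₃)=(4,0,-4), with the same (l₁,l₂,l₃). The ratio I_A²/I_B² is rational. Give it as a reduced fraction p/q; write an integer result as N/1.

7/3

Same 5,1,4: normalisation and zero-m 3j drop out of the ratio.
A: Δ: 2! 8! 0! / 11! → 1/495; sum: t=1:−1/1440 = -1/1440; 3j²(5 1 4; 2 0 -2) = Δ·Π!·Σ² = 7/165  (sign -1)
B: Δ: 2! 8! 0! / 11! → 1/495; sum: t=1:−1/40320 = -1/40320; 3j²(5 1 4; 4 0 -4) = Δ·Π!·Σ² = 1/55  (sign -1)
I_A²/I_B² = (7/165)/(1/55) = 7/3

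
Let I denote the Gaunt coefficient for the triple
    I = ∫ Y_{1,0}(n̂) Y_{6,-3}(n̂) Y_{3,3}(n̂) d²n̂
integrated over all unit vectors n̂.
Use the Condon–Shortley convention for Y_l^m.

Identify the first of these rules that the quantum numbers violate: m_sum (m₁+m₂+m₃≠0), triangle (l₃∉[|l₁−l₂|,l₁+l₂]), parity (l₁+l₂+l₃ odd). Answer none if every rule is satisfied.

azimuthal sum: 0 − 3 + 3 = 0  ✓
5 ≤ 3 ≤ 7 (triangle on l)  ✗
L = 1 + 6 + 3 = 10 (even)

triangle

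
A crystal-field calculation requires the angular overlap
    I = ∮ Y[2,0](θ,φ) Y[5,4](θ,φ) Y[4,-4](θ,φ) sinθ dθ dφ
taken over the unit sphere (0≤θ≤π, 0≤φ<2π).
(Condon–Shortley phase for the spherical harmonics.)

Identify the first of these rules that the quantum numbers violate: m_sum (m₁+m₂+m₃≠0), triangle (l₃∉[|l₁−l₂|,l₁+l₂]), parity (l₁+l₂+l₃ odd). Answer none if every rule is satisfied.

Σmᵢ = 0  ✓
l₃∈[|l₁−l₂|,l₁+l₂]=[3,7], have l₃=4  ✓
Σlᵢ = 11 ⇒ odd  ✗

parity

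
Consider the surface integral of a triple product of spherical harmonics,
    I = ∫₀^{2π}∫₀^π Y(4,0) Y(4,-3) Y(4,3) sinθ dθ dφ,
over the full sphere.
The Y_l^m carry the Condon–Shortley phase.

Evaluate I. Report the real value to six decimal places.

0.159788

Checks pass: Σm=0; 12 even; l₃=4∈[0,8].
(2·4+1)(2·4+1)(2·4+1) = 729
Δ: 4! 4! 4! / 13! → 1/450450
sum: t=0:+1/13824 t=1:−1/216 t=2:+1/64 t=3:−1/216 t=4:+1/13824 = 5/768
3j²(4 4 4; 0 0 0) = Δ·Π!·Σ² = 18/1001  (sign +1)
sum: t=0:+1/3456 t=1:−1/864 = -1/1152
3j²(4 4 4; 0 -3 3) = Δ·Π!·Σ² = 7/286  (sign +1)
combine: 4πI² = 729·18/1001·7/286 = 6561/20449
take √, sign +1: I = 0.15978796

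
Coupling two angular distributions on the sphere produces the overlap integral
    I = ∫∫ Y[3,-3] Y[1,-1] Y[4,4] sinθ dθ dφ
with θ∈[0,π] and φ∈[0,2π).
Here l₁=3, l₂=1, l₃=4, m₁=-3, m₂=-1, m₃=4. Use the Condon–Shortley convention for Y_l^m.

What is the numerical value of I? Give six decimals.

0.325735

Rules hold: Σm=0, L=8 even, 2≤4≤4.
N = 7·3·9 = 189
Δ = 0!·6!·2!/9! = 1/252
Racah Σ t=0..0: t=0:+1/36 = 1/36
⇒ 3j(3 1 4; 0 0 0)² = 4/63, sgn +1
Racah Σ t=0..0: t=0:+1/1440 = 1/1440
⇒ 3j(3 1 4; -3 -1 4)² = 1/9, sgn +1
4πI² = N·(3j₀)²·(3jₘ)² = 4/3
I = +1·√(1.33333/4π) = 0.32573501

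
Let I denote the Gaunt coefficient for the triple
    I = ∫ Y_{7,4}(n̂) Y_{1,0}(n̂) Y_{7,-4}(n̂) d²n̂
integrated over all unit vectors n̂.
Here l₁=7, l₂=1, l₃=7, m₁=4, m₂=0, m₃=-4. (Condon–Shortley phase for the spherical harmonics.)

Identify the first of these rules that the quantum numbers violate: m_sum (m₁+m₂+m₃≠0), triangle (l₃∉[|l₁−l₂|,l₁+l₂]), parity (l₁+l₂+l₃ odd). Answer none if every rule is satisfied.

azimuthal sum: 4 + 0 − 4 = 0  ✓
6 ≤ 7 ≤ 8 (triangle on l)  ✓
L = 7 + 1 + 7 = 15 (odd)  ✗

parity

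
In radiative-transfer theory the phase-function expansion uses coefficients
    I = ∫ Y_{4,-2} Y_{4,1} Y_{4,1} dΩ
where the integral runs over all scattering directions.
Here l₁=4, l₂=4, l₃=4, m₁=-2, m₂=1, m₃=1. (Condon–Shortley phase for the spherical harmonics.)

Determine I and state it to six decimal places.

0.144370

Rules hold: Σm=0, L=12 even, 0≤4≤8.
N = 9·9·9 = 729
Δ = 4!·4!·4!/13! = 1/450450
Racah Σ t=0..4: t=0:+1/13824 t=1:−1/216 t=2:+1/64 t=3:−1/216 t=4:+1/13824 = 5/768
⇒ 3j(4 4 4; 0 0 0)² = 18/1001, sgn +1
Racah Σ t=2..4: t=2:+1/576 t=3:−1/144 t=4:+1/576 = -1/288
⇒ 3j(4 4 4; -2 1 1)² = 20/1001, sgn +1
4πI² = N·(3j₀)²·(3jₘ)² = 262440/1002001
I = +1·√(0.261916/4π) = 0.14436968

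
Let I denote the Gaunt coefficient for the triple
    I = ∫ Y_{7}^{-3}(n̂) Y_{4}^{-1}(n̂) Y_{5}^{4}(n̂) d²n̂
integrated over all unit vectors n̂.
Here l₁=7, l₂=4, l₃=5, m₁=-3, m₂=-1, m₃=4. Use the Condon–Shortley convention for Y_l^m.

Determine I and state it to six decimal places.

Rules hold: Σm=0, L=16 even, 3≤5≤11.
N = 15·9·11 = 1485
Δ = 6!·8!·2!/17! = 1/6126120
Racah Σ t=2..4: t=2:+1/69120 t=3:−1/20736 t=4:+1/69120 = -1/51840
⇒ 3j(7 4 5; 0 0 0)² = 280/21879, sgn +1
Racah Σ t=2..3: t=2:+1/1935360 t=3:−1/362880 = -13/5806080
⇒ 3j(7 4 5; -3 -1 4)² = 195/10472, sgn +1
4πI² = N·(3j₀)²·(3jₘ)² = 1125/3179
I = +1·√(0.353885/4π) = 0.16781318

0.167813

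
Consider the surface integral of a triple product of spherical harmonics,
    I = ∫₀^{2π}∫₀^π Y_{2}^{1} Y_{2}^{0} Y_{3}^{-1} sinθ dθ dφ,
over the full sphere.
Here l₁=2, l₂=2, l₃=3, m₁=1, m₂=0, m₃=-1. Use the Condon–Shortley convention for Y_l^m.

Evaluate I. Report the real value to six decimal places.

Σlᵢ=7 odd — θ-integrand is odd under cosθ→−cosθ; I=0

0.000000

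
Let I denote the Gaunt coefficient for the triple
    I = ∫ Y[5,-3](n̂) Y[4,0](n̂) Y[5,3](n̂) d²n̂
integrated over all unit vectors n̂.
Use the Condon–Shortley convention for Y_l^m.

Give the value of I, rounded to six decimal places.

0.130198

m-sum 0 ✓  L=14 even ✓  1≤5≤9 ✓
Π(2lᵢ+1) = 11×9×11 = 1089
triangle coeff Δ(5,4,5) = 1/3153150
Σ_t [0,4]: t=0:+1/69120 t=1:−1/1728 t=2:+1/576 t=3:−1/1728 t=4:+1/69120 = 7/11520
(3j)²=2/143 [(5 4 5; 0 0 0)], sign=-1
Σ_t [2,4]: t=2:+1/11520 t=3:−1/4320 t=4:+1/27648 = -1/9216
(3j)²=2/143 [(5 4 5; -3 0 3)], sign=-1
⇒ 4πI² = 36/169
I = (+1)√(36/169/(4π)) = 0.13019760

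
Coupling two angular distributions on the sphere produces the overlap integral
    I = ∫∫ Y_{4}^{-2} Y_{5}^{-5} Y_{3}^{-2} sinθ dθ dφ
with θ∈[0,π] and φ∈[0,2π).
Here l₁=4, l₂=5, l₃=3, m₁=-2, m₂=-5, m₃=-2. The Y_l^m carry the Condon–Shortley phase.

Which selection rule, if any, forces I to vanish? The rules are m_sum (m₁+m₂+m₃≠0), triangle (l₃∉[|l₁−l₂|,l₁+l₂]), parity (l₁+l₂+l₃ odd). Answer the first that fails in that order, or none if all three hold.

Σmᵢ = -9  ✗
l₃∈[|l₁−l₂|,l₁+l₂]=[1,9], have l₃=3
Σlᵢ = 12 ⇒ even

m_sum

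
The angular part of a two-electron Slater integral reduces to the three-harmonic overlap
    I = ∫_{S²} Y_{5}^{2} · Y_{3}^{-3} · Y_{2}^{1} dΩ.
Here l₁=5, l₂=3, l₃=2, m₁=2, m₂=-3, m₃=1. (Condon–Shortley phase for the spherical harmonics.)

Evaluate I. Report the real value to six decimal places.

Rules hold: Σm=0, L=10 even, 2≤2≤8.
N = 11·7·5 = 385
Δ = 6!·4!·0!/11! = 1/2310
Racah Σ t=3..3: t=3:−1/144 = -1/144
⇒ 3j(5 3 2; 0 0 0)² = 10/231, sgn -1
Racah Σ t=0..0: t=0:+1/4320 = 1/4320
⇒ 3j(5 3 2; 2 -3 1)² = 1/330, sgn -1
4πI² = N·(3j₀)²·(3jₘ)² = 5/99
I = +1·√(0.0505051/4π) = 0.06339609

0.063396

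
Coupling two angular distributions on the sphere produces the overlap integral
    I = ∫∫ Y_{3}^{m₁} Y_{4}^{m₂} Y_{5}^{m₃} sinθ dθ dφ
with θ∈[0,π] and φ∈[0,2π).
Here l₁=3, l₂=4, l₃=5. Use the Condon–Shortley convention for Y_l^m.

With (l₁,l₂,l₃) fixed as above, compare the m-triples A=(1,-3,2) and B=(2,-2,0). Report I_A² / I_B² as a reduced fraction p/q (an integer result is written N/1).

Shared (l₁,l₂,l₃)=(3,4,5): N and (l;000)² cancel in I_A²/I_B².
A: Δ = 2!·4!·6!/13! = 1/180180; Racah Σ t=0..1: t=0:+1/960 t=1:−1/4320 = 7/8640; ⇒ 3j(3 4 5; 1 -3 2)² = 343/12870, sgn -1
B: Δ = 2!·4!·6!/13! = 1/180180; Racah Σ t=0..1: t=0:+1/576 t=1:−1/2880 = 1/720; ⇒ 3j(3 4 5; 2 -2 0)² = 80/3003, sgn -1
I_A²/I_B² = (343/12870)/(80/3003) = 2401/2400

2401/2400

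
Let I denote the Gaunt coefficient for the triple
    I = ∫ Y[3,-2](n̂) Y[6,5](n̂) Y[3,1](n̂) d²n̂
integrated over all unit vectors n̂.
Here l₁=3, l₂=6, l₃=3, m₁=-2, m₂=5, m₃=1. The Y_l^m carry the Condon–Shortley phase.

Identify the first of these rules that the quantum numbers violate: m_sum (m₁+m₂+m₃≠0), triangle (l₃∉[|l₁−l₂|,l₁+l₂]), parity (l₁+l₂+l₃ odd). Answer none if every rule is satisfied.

azimuthal sum: -2 + 5 + 1 = 4  ✗
3 ≤ 3 ≤ 9 (triangle on l)
L = 3 + 6 + 3 = 12 (even)

m_sum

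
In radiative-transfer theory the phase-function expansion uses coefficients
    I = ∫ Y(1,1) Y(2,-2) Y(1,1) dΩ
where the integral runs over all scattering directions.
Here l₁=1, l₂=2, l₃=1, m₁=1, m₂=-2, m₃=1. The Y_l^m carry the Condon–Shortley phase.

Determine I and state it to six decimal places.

m-sum 0 ✓  L=4 even ✓  1≤1≤3 ✓
Π(2lᵢ+1) = 3×5×3 = 45
triangle coeff Δ(1,2,1) = 1/30
Σ_t [1,1]: t=1:−1/1 = -1/1
(3j)²=2/15 [(1 2 1; 0 0 0)], sign=+1
Σ_t [0,0]: t=0:+1/4 = 1/4
(3j)²=1/5 [(1 2 1; 1 -2 1)], sign=+1
⇒ 4πI² = 6/5
I = (+1)√(6/5/(4π)) = 0.30901936

0.309019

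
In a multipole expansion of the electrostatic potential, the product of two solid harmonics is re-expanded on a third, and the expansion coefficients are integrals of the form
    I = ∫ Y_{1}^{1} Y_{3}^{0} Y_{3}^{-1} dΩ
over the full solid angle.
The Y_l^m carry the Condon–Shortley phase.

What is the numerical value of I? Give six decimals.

Σlᵢ=7 odd — θ-integrand is odd under cosθ→−cosθ; I=0

0.000000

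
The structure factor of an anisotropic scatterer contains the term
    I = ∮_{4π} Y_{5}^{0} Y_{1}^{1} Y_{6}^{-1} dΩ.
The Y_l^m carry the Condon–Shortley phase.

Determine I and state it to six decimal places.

Checks pass: Σm=0; 12 even; l₃=6∈[4,6].
(2·5+1)(2·1+1)(2·6+1) = 429
Δ: 0! 10! 2! / 13! → 1/858
sum: t=0:+1/14400 = 1/14400
3j²(5 1 6; 0 0 0) = Δ·Π!·Σ² = 6/143  (sign +1)
sum: t=0:+1/28800 = 1/28800
3j²(5 1 6; 0 1 -1) = Δ·Π!·Σ² = 7/286  (sign -1)
combine: 4πI² = 429·6/143·7/286 = 63/143
take √, sign -1: I = -0.18723944

-0.187239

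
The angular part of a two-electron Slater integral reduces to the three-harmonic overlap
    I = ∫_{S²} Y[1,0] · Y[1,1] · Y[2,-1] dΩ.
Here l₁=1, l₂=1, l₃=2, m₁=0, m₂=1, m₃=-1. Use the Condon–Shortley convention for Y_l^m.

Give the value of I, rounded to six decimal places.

-0.218510

Rules hold: Σm=0, L=4 even, 0≤2≤2.
N = 3·3·5 = 45
Δ = 0!·2!·2!/5! = 1/30
Racah Σ t=0..0: t=0:+1/1 = 1/1
⇒ 3j(1 1 2; 0 0 0)² = 2/15, sgn +1
Racah Σ t=0..0: t=0:+1/2 = 1/2
⇒ 3j(1 1 2; 0 1 -1)² = 1/10, sgn -1
4πI² = N·(3j₀)²·(3jₘ)² = 3/5
I = -1·√(0.6/4π) = -0.21850969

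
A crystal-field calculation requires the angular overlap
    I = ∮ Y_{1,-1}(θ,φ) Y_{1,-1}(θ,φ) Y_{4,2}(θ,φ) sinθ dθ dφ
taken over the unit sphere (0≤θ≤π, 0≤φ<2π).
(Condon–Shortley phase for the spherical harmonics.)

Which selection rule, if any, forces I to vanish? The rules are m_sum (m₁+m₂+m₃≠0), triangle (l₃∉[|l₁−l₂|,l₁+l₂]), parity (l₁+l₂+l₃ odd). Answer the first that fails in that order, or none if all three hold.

azimuthal sum: -1 − 1 + 2 = 0  ✓
0 ≤ 4 ≤ 2 (triangle on l)  ✗
L = 1 + 1 + 4 = 6 (even)

triangle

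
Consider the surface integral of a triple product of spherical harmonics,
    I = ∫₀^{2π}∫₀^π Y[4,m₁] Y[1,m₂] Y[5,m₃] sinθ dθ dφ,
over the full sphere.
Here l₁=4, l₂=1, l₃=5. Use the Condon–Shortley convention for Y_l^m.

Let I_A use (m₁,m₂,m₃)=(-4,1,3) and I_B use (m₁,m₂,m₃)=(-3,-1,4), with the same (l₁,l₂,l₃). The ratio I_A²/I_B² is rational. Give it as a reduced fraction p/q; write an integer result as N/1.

Same 4,1,5: normalisation and zero-m 3j drop out of the ratio.
A: Δ: 0! 8! 2! / 11! → 1/495; sum: t=0:+1/80640 = 1/80640; 3j²(4 1 5; -4 1 3) = Δ·Π!·Σ² = 1/495  (sign +1)
B: Δ: 0! 8! 2! / 11! → 1/495; sum: t=0:+1/10080 = 1/10080; 3j²(4 1 5; -3 -1 4) = Δ·Π!·Σ² = 4/55  (sign -1)
I_A²/I_B² = (1/495)/(4/55) = 1/36

1/36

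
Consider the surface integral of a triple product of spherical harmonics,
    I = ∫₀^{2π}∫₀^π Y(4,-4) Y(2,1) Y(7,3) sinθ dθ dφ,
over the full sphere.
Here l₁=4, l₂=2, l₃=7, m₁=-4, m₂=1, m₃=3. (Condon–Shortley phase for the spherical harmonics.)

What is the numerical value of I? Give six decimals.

0.000000

triangle: need 2≤l₃≤6, have 7; I=0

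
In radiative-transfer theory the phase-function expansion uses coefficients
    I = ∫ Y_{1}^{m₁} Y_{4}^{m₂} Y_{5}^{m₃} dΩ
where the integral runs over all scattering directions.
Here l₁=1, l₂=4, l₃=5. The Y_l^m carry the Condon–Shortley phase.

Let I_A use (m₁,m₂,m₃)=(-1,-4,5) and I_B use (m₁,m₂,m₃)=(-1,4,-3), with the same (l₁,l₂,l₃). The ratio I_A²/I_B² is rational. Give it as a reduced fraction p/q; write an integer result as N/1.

45/1

Same 1,4,5: normalisation and zero-m 3j drop out of the ratio.
A: Δ: 0! 2! 8! / 11! → 1/495; sum: t=0:+1/80640 = 1/80640; 3j²(1 4 5; -1 -4 5) = Δ·Π!·Σ² = 1/11  (sign +1)
B: Δ: 0! 2! 8! / 11! → 1/495; sum: t=0:+1/80640 = 1/80640; 3j²(1 4 5; -1 4 -3) = Δ·Π!·Σ² = 1/495  (sign +1)
I_A²/I_B² = (1/11)/(1/495) = 45/1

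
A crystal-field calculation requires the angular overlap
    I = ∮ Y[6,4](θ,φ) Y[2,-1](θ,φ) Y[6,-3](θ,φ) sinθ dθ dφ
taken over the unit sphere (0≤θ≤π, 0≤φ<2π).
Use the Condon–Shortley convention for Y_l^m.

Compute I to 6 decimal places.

Rules hold: Σm=0, L=14 even, 4≤6≤8.
N = 13·5·13 = 845
Δ = 2!·10!·2!/15! = 1/90090
Racah Σ t=0..2: t=0:+1/69120 t=1:−1/14400 t=2:+1/69120 = -7/172800
⇒ 3j(6 2 6; 0 0 0)² = 14/715, sgn -1
Racah Σ t=0..1: t=0:+1/161280 t=1:−1/725760 = 1/207360
⇒ 3j(6 2 6; 4 -1 -3)² = 7/286, sgn -1
4πI² = N·(3j₀)²·(3jₘ)² = 49/121
I = +1·√(0.404959/4π) = 0.17951487

0.179515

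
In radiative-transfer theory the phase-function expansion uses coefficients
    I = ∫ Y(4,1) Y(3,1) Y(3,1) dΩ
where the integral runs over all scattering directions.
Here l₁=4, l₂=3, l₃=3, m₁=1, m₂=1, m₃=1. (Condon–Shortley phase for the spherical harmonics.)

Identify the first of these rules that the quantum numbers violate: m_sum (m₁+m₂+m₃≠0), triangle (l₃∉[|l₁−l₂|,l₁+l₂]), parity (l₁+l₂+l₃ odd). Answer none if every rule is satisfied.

m_sum

azimuthal sum: 1 + 1 + 1 = 3  ✗
1 ≤ 3 ≤ 7 (triangle on l)
L = 4 + 3 + 3 = 10 (even)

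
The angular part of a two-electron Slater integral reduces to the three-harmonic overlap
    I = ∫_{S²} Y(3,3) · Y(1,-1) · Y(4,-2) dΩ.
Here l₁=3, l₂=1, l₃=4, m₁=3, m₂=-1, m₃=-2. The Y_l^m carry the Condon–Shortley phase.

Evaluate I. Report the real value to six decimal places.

0.061558

Rules hold: Σm=0, L=8 even, 2≤4≤4.
N = 7·3·9 = 189
Δ = 0!·6!·2!/9! = 1/252
Racah Σ t=0..0: t=0:+1/36 = 1/36
⇒ 3j(3 1 4; 0 0 0)² = 4/63, sgn +1
Racah Σ t=0..0: t=0:+1/1440 = 1/1440
⇒ 3j(3 1 4; 3 -1 -2)² = 1/252, sgn +1
4πI² = N·(3j₀)²·(3jₘ)² = 1/21
I = +1·√(0.047619/4π) = 0.06155813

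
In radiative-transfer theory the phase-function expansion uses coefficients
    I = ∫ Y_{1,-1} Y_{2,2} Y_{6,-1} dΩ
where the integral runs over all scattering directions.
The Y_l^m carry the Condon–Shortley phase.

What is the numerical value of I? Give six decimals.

0.000000

l₃=6 ∉ [1,3] — triangle fails ⇒ I = 0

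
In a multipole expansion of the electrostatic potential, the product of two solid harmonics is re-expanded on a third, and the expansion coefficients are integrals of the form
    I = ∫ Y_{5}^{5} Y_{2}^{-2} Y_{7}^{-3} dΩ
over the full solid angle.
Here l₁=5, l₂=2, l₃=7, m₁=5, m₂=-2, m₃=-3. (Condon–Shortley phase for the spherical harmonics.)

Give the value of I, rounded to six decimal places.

Rules hold: Σm=0, L=14 even, 3≤7≤7.
N = 11·5·15 = 825
Δ = 0!·10!·4!/15! = 1/15015
Racah Σ t=0..0: t=0:+1/57600 = 1/57600
⇒ 3j(5 2 7; 0 0 0)² = 21/715, sgn -1
Racah Σ t=0..0: t=0:+1/87091200 = 1/87091200
⇒ 3j(5 2 7; 5 -2 -3)² = 1/15015, sgn +1
4πI² = N·(3j₀)²·(3jₘ)² = 3/1859
I = -1·√(0.00161377/4π) = -0.01133225

-0.011332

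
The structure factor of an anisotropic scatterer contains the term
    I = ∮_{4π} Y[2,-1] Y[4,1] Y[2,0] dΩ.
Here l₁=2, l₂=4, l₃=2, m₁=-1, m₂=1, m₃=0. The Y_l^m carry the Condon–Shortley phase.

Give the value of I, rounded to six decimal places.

Checks pass: Σm=0; 8 even; l₃=2∈[2,6].
(2·2+1)(2·4+1)(2·2+1) = 225
Δ: 4! 0! 4! / 9! → 1/630
sum: t=2:+1/16 = 1/16
3j²(2 4 2; 0 0 0) = Δ·Π!·Σ² = 2/35  (sign +1)
sum: t=3:−1/24 = -1/24
3j²(2 4 2; -1 1 0) = Δ·Π!·Σ² = 1/21  (sign -1)
combine: 4πI² = 225·2/35·1/21 = 30/49
take √, sign -1: I = -0.22072812

-0.220728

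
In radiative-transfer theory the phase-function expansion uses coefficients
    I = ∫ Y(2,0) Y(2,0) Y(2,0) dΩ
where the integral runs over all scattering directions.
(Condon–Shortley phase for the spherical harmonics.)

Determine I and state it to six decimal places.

Rules hold: Σm=0, L=6 even, 0≤2≤4.
N = 5·5·5 = 125
Δ = 2!·2!·2!/7! = 1/630
Racah Σ t=0..2: t=0:+1/8 t=1:−1/1 t=2:+1/8 = -3/4
⇒ 3j(2 2 2; 0 0 0)² = 2/35, sgn -1
(m-triple is (0,0,0) — same symbol as above.)
4πI² = N·(3j₀)²·(3jₘ)² = 20/49
I = +1·√(0.408163/4π) = 0.18022375

0.180224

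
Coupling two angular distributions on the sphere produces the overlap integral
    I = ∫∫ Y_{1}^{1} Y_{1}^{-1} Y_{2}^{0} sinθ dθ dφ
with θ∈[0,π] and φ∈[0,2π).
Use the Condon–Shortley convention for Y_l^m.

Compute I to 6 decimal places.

Rules hold: Σm=0, L=4 even, 0≤2≤2.
N = 3·3·5 = 45
Δ = 0!·2!·2!/5! = 1/30
Racah Σ t=0..0: t=0:+1/1 = 1/1
⇒ 3j(1 1 2; 0 0 0)² = 2/15, sgn +1
Racah Σ t=0..0: t=0:+1/4 = 1/4
⇒ 3j(1 1 2; 1 -1 0)² = 1/30, sgn +1
4πI² = N·(3j₀)²·(3jₘ)² = 1/5
I = +1·√(0.2/4π) = 0.12615663

0.126157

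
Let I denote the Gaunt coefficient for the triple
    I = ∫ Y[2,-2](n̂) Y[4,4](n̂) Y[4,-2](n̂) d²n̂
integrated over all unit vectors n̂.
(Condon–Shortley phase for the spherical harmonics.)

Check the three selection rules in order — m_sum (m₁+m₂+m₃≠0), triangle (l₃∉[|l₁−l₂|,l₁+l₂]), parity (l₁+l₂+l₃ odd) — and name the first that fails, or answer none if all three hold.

azimuthal sum: -2 + 4 − 2 = 0  ✓
2 ≤ 4 ≤ 6 (triangle on l)  ✓
L = 2 + 4 + 4 = 10 (even)  ✓

none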